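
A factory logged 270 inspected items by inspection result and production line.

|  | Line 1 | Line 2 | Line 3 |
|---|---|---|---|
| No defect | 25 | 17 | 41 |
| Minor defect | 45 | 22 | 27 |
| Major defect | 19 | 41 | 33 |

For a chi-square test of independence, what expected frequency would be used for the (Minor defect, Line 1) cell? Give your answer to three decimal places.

30.985

Row total (Minor defect) = 94; column total (Line 1) = 89; grand total N = 270.
Expected count = (row total × column total) / N = 94 × 89 / 270 = 30.985.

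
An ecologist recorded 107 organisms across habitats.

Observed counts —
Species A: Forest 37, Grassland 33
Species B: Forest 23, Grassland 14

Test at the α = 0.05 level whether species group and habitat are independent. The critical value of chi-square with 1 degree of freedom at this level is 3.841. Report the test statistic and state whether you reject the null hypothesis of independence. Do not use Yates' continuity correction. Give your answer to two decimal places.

Row totals: 70, 37. Column totals: 60, 47. Grand total N = 107.
Expected counts (row total × column total / N):
  Species A, Forest: 70×60/107 = 39.252
  Species A, Grassland: 70×47/107 = 30.748
  Species B, Forest: 37×60/107 = 20.748
  Species B, Grassland: 37×47/107 = 16.252
Contributions (O − E)²/E:
  (37 − 39.252)²/39.252 = 0.1292
  (33 − 30.748)²/30.748 = 0.1649
  (23 − 20.748)²/20.748 = 0.2444
  (14 − 16.252)²/16.252 = 0.3121
χ² = 0.1292 + 0.1649 + 0.2444 + 0.3121 = 0.85
df = (2−1)(2−1) = 1. Since 0.85 < 3.841, fail to reject the null hypothesis of independence at α = 0.05.

0.85; fail to reject H₀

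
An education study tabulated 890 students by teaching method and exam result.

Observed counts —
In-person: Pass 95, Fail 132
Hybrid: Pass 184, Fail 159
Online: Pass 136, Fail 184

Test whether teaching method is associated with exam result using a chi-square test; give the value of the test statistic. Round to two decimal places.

Row totals: 227, 343, 320. Column totals: 415, 475. Grand total N = 890.
Expected counts (row total × column total / N):
  In-person, Pass: 227×415/890 = 105.848
  In-person, Fail: 227×475/890 = 121.152
  Hybrid, Pass: 343×415/890 = 159.938
  Hybrid, Fail: 343×475/890 = 183.062
  Online, Pass: 320×415/890 = 149.213
  Online, Fail: 320×475/890 = 170.787
Contributions (O − E)²/E:
  (95 − 105.848)²/105.848 = 1.1118
  (132 − 121.152)²/121.152 = 0.9713
  (184 − 159.938)²/159.938 = 3.6200
  (159 − 183.062)²/183.062 = 3.1628
  (136 − 149.213)²/149.213 = 1.1700
  (184 − 170.787)²/170.787 = 1.0222
χ² = 1.1118 + 0.9713 + 3.6200 + 3.1628 + 1.1700 + 1.0222 = 11.06

11.06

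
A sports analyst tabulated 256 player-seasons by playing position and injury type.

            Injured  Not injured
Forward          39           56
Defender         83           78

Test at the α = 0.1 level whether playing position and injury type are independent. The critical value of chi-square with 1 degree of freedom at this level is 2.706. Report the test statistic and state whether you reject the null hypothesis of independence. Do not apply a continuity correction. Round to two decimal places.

2.64; fail to reject H₀

Row totals: 95, 161. Column totals: 122, 134. Grand total N = 256.
Expected counts (row total × column total / N):
  Forward, Injured: 95×122/256 = 45.273
  Forward, Not injured: 95×134/256 = 49.727
  Defender, Injured: 161×122/256 = 76.727
  Defender, Not injured: 161×134/256 = 84.273
Contributions (O − E)²/E:
  (39 − 45.273)²/45.273 = 0.8692
  (56 − 49.727)²/49.727 = 0.7913
  (83 − 76.727)²/76.727 = 0.5129
  (78 − 84.273)²/84.273 = 0.4669
χ² = 0.8692 + 0.7913 + 0.5129 + 0.4669 = 2.64
df = (2−1)(2−1) = 1. Since 2.64 < 2.706, fail to reject the null hypothesis of independence at α = 0.1.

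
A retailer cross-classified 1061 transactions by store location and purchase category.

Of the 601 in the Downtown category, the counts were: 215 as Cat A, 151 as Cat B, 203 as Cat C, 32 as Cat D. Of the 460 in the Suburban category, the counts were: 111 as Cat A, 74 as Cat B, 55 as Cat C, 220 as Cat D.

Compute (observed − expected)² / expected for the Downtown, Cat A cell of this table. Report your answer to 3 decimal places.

Row total (Downtown) = 601; column total (Cat A) = 326; N = 1061.
Expected count E = 601 × 326 / 1061 = 184.66164.
Contribution = (O − E)²/E = (215 − 184.66164)² / 184.66164 = 4.984.

4.984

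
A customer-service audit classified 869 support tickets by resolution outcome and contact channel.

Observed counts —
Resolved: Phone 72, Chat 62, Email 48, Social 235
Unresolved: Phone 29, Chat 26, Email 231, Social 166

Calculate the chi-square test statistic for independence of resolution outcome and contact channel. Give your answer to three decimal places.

163.795

Row totals: 417, 452. Column totals: 101, 88, 279, 401. Grand total N = 869.
Expected counts (row total × column total / N):
  Resolved, Phone: 417×101/869 = 48.46605
  Resolved, Chat: 417×88/869 = 42.22785
  Resolved, Email: 417×279/869 = 133.88147
  Resolved, Social: 417×401/869 = 192.42463
  Unresolved, Phone: 452×101/869 = 52.53395
  Unresolved, Chat: 452×88/869 = 45.77215
  Unresolved, Email: 452×279/869 = 145.11853
  Unresolved, Social: 452×401/869 = 208.57537
Contributions (O − E)²/E:
  (72 − 48.46605)²/48.46605 = 11.4275
  (62 − 42.22785)²/42.22785 = 9.2578
  (48 − 133.88147)²/133.88147 = 55.0907
  (235 − 192.42463)²/192.42463 = 9.4201
  (29 − 52.53395)²/52.53395 = 10.5426
  (26 − 45.77215)²/45.77215 = 8.5410
  (231 − 145.11853)²/145.11853 = 50.8248
  (166 − 208.57537)²/208.57537 = 8.6907
χ² = 11.4275 + 9.2578 + 55.0907 + 9.4201 + 10.5426 + 8.5410 + 50.8248 + 8.6907 = 163.795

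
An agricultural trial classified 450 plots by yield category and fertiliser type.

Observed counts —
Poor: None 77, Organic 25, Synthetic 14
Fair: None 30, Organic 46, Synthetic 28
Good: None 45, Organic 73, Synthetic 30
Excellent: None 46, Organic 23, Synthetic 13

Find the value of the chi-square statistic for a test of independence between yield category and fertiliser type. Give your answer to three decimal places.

51.286

Row totals: 116, 104, 148, 82. Column totals: 198, 167, 85. Grand total N = 450.
Expected counts (row total × column total / N):
  Poor, None: 116×198/450 = 51.0400
  Poor, Organic: 116×167/450 = 43.0489
  Poor, Synthetic: 116×85/450 = 21.9111
  Fair, None: 104×198/450 = 45.7600
  Fair, Organic: 104×167/450 = 38.5956
  Fair, Synthetic: 104×85/450 = 19.6444
  Good, None: 148×198/450 = 65.1200
  Good, Organic: 148×167/450 = 54.9244
  Good, Synthetic: 148×85/450 = 27.9556
  Excellent, None: 82×198/450 = 36.0800
  Excellent, Organic: 82×167/450 = 30.4311
  Excellent, Synthetic: 82×85/450 = 15.4889
Contributions (O − E)²/E:
  (77 − 51.0400)²/51.0400 = 13.2038
  (25 − 43.0489)²/43.0489 = 7.5673
  (14 − 21.9111)²/21.9111 = 2.8563
  (30 − 45.7600)²/45.7600 = 5.4278
  (46 − 38.5956)²/38.5956 = 1.4205
  (28 − 19.6444)²/19.6444 = 3.5540
  (45 − 65.1200)²/65.1200 = 6.2164
  (73 − 54.9244)²/54.9244 = 5.9487
  (30 − 27.9556)²/27.9556 = 0.1495
  (46 − 36.0800)²/36.0800 = 2.7275
  (23 − 30.4311)²/30.4311 = 1.8146
  (13 − 15.4889)²/15.4889 = 0.3999
χ² = 13.2038 + 7.5673 + 2.8563 + 5.4278 + 1.4205 + 3.5540 + 6.2164 + 5.9487 + 0.1495 + 2.7275 + 1.8146 + 0.3999 = 51.286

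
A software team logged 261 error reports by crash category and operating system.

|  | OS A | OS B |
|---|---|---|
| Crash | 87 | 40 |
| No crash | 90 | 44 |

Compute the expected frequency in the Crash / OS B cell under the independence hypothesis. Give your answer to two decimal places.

Row total (Crash) = 127; column total (OS B) = 84; grand total N = 261.
Expected count = (row total × column total) / N = 127 × 84 / 261 = 40.87.

40.87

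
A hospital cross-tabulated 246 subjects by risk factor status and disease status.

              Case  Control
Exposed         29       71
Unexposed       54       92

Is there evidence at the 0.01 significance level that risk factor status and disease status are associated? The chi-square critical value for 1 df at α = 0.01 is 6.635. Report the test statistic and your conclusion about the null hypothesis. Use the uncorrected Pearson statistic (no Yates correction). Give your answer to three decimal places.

Row totals: 100, 146. Column totals: 83, 163. Grand total N = 246.
Expected counts (row total × column total / N):
  Exposed, Case: 100×83/246 = 33.7398
  Exposed, Control: 100×163/246 = 66.2602
  Unexposed, Case: 146×83/246 = 49.2602
  Unexposed, Control: 146×163/246 = 96.7398
Contributions (O − E)²/E:
  (29 − 33.7398)²/33.7398 = 0.6659
  (71 − 66.2602)²/66.2602 = 0.3391
  (54 − 49.2602)²/49.2602 = 0.4561
  (92 − 96.7398)²/96.7398 = 0.2322
χ² = 0.6659 + 0.3391 + 0.4561 + 0.2322 = 1.693
df = (2−1)(2−1) = 1. Since 1.693 < 6.635, fail to reject the null hypothesis of independence at α = 0.01.

1.693; fail to reject H₀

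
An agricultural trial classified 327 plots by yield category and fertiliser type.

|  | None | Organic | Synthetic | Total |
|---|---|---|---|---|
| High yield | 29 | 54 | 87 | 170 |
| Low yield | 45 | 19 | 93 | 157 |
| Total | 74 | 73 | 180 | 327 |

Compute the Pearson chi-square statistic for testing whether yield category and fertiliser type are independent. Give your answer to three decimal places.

19.955

Grand total N = 327.
Expected counts (row total × column total / N):
  High yield, None: 170×74/327 = 38.4709
  High yield, Organic: 170×73/327 = 37.9511
  High yield, Synthetic: 170×180/327 = 93.5780
  Low yield, None: 157×74/327 = 35.5291
  Low yield, Organic: 157×73/327 = 35.0489
  Low yield, Synthetic: 157×180/327 = 86.4220
Contributions (O − E)²/E:
  (29 − 38.4709)²/38.4709 = 2.3316
  (54 − 37.9511)²/37.9511 = 6.7868
  (87 − 93.5780)²/93.5780 = 0.4624
  (45 − 35.5291)²/35.5291 = 2.5246
  (19 − 35.0489)²/35.0489 = 7.3488
  (93 − 86.4220)²/86.4220 = 0.5007
χ² = 2.3316 + 6.7868 + 0.4624 + 2.5246 + 7.3488 + 0.5007 = 19.955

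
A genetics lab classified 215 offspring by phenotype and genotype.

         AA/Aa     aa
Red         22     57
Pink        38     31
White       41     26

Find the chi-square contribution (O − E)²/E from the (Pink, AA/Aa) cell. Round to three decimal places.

Row total (Pink) = 69; column total (AA/Aa) = 101; N = 215.
Expected count E = 69 × 101 / 215 = 32.41395.
Contribution = (O − E)²/E = (38 − 32.41395)² / 32.41395 = 0.963.

0.963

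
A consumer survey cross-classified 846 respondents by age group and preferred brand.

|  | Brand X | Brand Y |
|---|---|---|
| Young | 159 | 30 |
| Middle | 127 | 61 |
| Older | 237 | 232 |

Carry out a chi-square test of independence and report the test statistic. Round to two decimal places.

Row totals: 189, 188, 469. Column totals: 523, 323. Grand total N = 846.
Expected counts (row total × column total / N):
  Young, Brand X: 189×523/846 = 116.840
  Young, Brand Y: 189×323/846 = 72.160
  Middle, Brand X: 188×523/846 = 116.222
  Middle, Brand Y: 188×323/846 = 71.778
  Older, Brand X: 469×523/846 = 289.937
  Older, Brand Y: 469×323/846 = 179.063
Contributions (O − E)²/E:
  (159 − 116.840)²/116.840 = 15.2128
  (30 − 72.160)²/72.160 = 24.6323
  (127 − 116.222)²/116.222 = 0.9995
  (61 − 71.778)²/71.778 = 1.6184
  (237 − 289.937)²/289.937 = 9.6653
  (232 − 179.063)²/179.063 = 15.6499
χ² = 15.2128 + 24.6323 + 0.9995 + 1.6184 + 9.6653 + 15.6499 = 67.78

67.78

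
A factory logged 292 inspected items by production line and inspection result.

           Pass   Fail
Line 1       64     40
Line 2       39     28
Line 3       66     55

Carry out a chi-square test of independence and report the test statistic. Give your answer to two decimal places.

Row totals: 104, 67, 121. Column totals: 169, 123. Grand total N = 292.
Expected counts (row total × column total / N):
  Line 1, Pass: 104×169/292 = 60.192
  Line 1, Fail: 104×123/292 = 43.808
  Line 2, Pass: 67×169/292 = 38.777
  Line 2, Fail: 67×123/292 = 28.223
  Line 3, Pass: 121×169/292 = 70.031
  Line 3, Fail: 121×123/292 = 50.969
Contributions (O − E)²/E:
  (64 − 60.192)²/60.192 = 0.2409
  (40 − 43.808)²/43.808 = 0.3310
  (39 − 38.777)²/38.777 = 0.0013
  (28 − 28.223)²/28.223 = 0.0018
  (66 − 70.031)²/70.031 = 0.2320
  (55 − 50.969)²/50.969 = 0.3188
χ² = 0.2409 + 0.3310 + 0.0013 + 0.0018 + 0.2320 + 0.3188 = 1.13

1.13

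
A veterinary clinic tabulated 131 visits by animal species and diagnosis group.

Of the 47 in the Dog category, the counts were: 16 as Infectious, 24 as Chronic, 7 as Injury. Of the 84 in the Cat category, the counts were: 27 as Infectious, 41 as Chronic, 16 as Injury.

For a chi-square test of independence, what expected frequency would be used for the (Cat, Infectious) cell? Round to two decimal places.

27.57

Row total (Cat) = 84; column total (Infectious) = 43; grand total N = 131.
Expected count = (row total × column total) / N = 84 × 43 / 131 = 27.57.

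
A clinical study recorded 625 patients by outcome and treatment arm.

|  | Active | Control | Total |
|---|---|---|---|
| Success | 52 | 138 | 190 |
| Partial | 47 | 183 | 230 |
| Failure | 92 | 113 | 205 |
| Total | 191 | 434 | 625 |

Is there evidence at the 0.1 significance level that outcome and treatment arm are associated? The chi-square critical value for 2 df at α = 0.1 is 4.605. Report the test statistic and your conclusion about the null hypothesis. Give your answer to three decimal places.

Grand total N = 625.
Expected counts (row total × column total / N):
  Success, Active: 190×191/625 = 58.0640
  Success, Control: 190×434/625 = 131.9360
  Partial, Active: 230×191/625 = 70.2880
  Partial, Control: 230×434/625 = 159.7120
  Failure, Active: 205×191/625 = 62.6480
  Failure, Control: 205×434/625 = 142.3520
Contributions (O − E)²/E:
  (52 − 58.0640)²/58.0640 = 0.6333
  (138 − 131.9360)²/131.9360 = 0.2787
  (47 − 70.2880)²/70.2880 = 7.7158
  (183 − 159.7120)²/159.7120 = 3.3957
  (92 − 62.6480)²/62.6480 = 13.7521
  (113 − 142.3520)²/142.3520 = 6.0522
χ² = 0.6333 + 0.2787 + 7.7158 + 3.3957 + 13.7521 + 6.0522 = 31.828
df = (3−1)(2−1) = 2. Since 31.828 > 4.605, reject the null hypothesis of independence at α = 0.1.

31.828; reject H₀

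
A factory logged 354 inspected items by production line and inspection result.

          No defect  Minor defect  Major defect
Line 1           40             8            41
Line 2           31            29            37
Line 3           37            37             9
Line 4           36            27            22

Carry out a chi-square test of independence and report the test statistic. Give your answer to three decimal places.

Row totals: 89, 97, 83, 85. Column totals: 144, 101, 109. Grand total N = 354.
Expected counts (row total × column total / N):
  Line 1, No defect: 89×144/354 = 36.2034
  Line 1, Minor defect: 89×101/354 = 25.3927
  Line 1, Major defect: 89×109/354 = 27.4040
  Line 2, No defect: 97×144/354 = 39.4576
  Line 2, Minor defect: 97×101/354 = 27.6751
  Line 2, Major defect: 97×109/354 = 29.8672
  Line 3, No defect: 83×144/354 = 33.7627
  Line 3, Minor defect: 83×101/354 = 23.6808
  Line 3, Major defect: 83×109/354 = 25.5565
  Line 4, No defect: 85×144/354 = 34.5763
  Line 4, Minor defect: 85×101/354 = 24.2514
  Line 4, Major defect: 85×109/354 = 26.1723
Contributions (O − E)²/E:
  (40 − 36.2034)²/36.2034 = 0.3981
  (8 − 25.3927)²/25.3927 = 11.9131
  (41 − 27.4040)²/27.4040 = 6.7454
  (31 − 39.4576)²/39.4576 = 1.8129
  (29 − 27.6751)²/27.6751 = 0.0634
  (37 − 29.8672)²/29.8672 = 1.7034
  (37 − 33.7627)²/33.7627 = 0.3104
  (37 − 23.6808)²/23.6808 = 7.4913
  (9 − 25.5565)²/25.5565 = 10.7259
  (36 − 34.5763)²/34.5763 = 0.0586
  (27 − 24.2514)²/24.2514 = 0.3115
  (22 − 26.1723)²/26.1723 = 0.6651
χ² = 0.3981 + 11.9131 + 6.7454 + 1.8129 + 0.0634 + 1.7034 + 0.3104 + 7.4913 + 10.7259 + 0.0586 + 0.3115 + 0.6651 = 42.199

42.199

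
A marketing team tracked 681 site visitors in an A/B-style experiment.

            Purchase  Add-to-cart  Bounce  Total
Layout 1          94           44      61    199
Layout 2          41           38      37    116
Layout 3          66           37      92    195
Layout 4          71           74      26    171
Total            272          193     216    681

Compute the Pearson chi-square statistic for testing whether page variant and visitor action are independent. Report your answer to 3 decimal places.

57.674

Grand total N = 681.
Expected counts (row total × column total / N):
  Layout 1, Purchase: 199×272/681 = 79.483113
  Layout 1, Add-to-cart: 199×193/681 = 56.397944
  Layout 1, Bounce: 199×216/681 = 63.118943
  Layout 2, Purchase: 116×272/681 = 46.331865
  Layout 2, Add-to-cart: 116×193/681 = 32.875184
  Layout 2, Bounce: 116×216/681 = 36.792952
  Layout 3, Purchase: 195×272/681 = 77.885463
  Layout 3, Add-to-cart: 195×193/681 = 55.264317
  Layout 3, Bounce: 195×216/681 = 61.850220
  Layout 4, Purchase: 171×272/681 = 68.299559
  Layout 4, Add-to-cart: 171×193/681 = 48.462555
  Layout 4, Bounce: 171×216/681 = 54.237885
Contributions (O − E)²/E:
  (94 − 79.483113)²/79.483113 = 2.6514
  (44 − 56.397944)²/56.397944 = 2.7254
  (61 − 63.118943)²/63.118943 = 0.0711
  (41 − 46.331865)²/46.331865 = 0.6136
  (38 − 32.875184)²/32.875184 = 0.7989
  (37 − 36.792952)²/36.792952 = 0.0012
  (66 − 77.885463)²/77.885463 = 1.8137
  (37 − 55.264317)²/55.264317 = 6.0362
  (92 − 61.850220)²/61.850220 = 14.6969
  (71 − 68.299559)²/68.299559 = 0.1068
  (74 − 48.462555)²/48.462555 = 13.4570
  (26 − 54.237885)²/54.237885 = 14.7015
χ² = 2.6514 + 2.7254 + 0.0711 + 0.6136 + 0.7989 + 0.0012 + 1.8137 + 6.0362 + 14.6969 + 0.1068 + 13.4570 + 14.7015 = 57.674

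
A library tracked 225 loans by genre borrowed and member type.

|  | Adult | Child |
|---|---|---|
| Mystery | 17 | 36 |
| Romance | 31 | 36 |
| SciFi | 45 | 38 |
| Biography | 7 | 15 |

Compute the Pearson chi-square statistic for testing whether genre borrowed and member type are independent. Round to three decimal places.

Row totals: 53, 67, 83, 22. Column totals: 100, 125. Grand total N = 225.
Expected counts (row total × column total / N):
  Mystery, Adult: 53×100/225 = 23.5556
  Mystery, Child: 53×125/225 = 29.4444
  Romance, Adult: 67×100/225 = 29.7778
  Romance, Child: 67×125/225 = 37.2222
  SciFi, Adult: 83×100/225 = 36.8889
  SciFi, Child: 83×125/225 = 46.1111
  Biography, Adult: 22×100/225 = 9.7778
  Biography, Child: 22×125/225 = 12.2222
Contributions (O − E)²/E:
  (17 − 23.5556)²/23.5556 = 1.8244
  (36 − 29.4444)²/29.4444 = 1.4596
  (31 − 29.7778)²/29.7778 = 0.0502
  (36 − 37.2222)²/37.2222 = 0.0401
  (45 − 36.8889)²/36.8889 = 1.7835
  (38 − 46.1111)²/46.1111 = 1.4268
  (7 − 9.7778)²/9.7778 = 0.7892
  (15 − 12.2222)²/12.2222 = 0.6313
χ² = 1.8244 + 1.4596 + 0.0502 + 0.0401 + 1.7835 + 1.4268 + 0.7892 + 0.6313 = 8.005

8.005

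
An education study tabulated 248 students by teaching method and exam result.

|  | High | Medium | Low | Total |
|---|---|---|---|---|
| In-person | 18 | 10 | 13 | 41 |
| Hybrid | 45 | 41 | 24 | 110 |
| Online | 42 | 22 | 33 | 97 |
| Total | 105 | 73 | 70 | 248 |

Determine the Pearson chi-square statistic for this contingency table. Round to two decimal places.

7.18

Grand total N = 248.
Expected counts (row total × column total / N):
  In-person, High: 41×105/248 = 17.359
  In-person, Medium: 41×73/248 = 12.069
  In-person, Low: 41×70/248 = 11.573
  Hybrid, High: 110×105/248 = 46.573
  Hybrid, Medium: 110×73/248 = 32.379
  Hybrid, Low: 110×70/248 = 31.048
  Online, High: 97×105/248 = 41.069
  Online, Medium: 97×73/248 = 28.552
  Online, Low: 97×70/248 = 27.379
Contributions (O − E)²/E:
  (18 − 17.359)²/17.359 = 0.0237
  (10 − 12.069)²/12.069 = 0.3547
  (13 − 11.573)²/11.573 = 0.1760
  (45 − 46.573)²/46.573 = 0.0531
  (41 − 32.379)²/32.379 = 2.2954
  (24 − 31.048)²/31.048 = 1.5999
  (42 − 41.069)²/41.069 = 0.0211
  (22 − 28.552)²/28.552 = 1.5035
  (33 − 27.379)²/27.379 = 1.1540
χ² = 0.0237 + 0.3547 + 0.1760 + 0.0531 + 2.2954 + 1.5999 + 0.0211 + 1.5035 + 1.1540 = 7.18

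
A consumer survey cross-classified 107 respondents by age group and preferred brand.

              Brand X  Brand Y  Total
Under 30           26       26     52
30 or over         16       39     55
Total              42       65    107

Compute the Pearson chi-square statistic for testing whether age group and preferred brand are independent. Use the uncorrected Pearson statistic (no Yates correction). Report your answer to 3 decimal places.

4.901

Grand total N = 107.
Expected counts (row total × column total / N):
  Under 30, Brand X: 52×42/107 = 20.4112
  Under 30, Brand Y: 52×65/107 = 31.5888
  30 or over, Brand X: 55×42/107 = 21.5888
  30 or over, Brand Y: 55×65/107 = 33.4112
Contributions (O − E)²/E:
  (26 − 20.4112)²/20.4112 = 1.5303
  (26 − 31.5888)²/31.5888 = 0.9888
  (16 − 21.5888)²/21.5888 = 1.4468
  (39 − 33.4112)²/33.4112 = 0.9349
χ² = 1.5303 + 0.9888 + 1.4468 + 0.9349 = 4.901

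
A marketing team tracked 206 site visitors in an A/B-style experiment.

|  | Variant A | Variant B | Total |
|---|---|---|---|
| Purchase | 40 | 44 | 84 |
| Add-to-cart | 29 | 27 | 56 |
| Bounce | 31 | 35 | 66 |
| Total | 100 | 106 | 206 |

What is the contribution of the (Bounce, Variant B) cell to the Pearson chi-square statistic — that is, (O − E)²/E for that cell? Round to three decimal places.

Row total (Bounce) = 66; column total (Variant B) = 106; N = 206.
Expected count E = 66 × 106 / 206 = 33.9612.
Contribution = (O − E)²/E = (35 − 33.9612)² / 33.9612 = 0.032.

0.032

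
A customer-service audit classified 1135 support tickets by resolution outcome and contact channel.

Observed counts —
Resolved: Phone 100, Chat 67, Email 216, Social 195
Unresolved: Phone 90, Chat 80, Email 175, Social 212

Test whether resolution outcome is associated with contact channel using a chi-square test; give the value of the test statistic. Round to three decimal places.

Row totals: 578, 557. Column totals: 190, 147, 391, 407. Grand total N = 1135.
Expected counts (row total × column total / N):
  Resolved, Phone: 578×190/1135 = 96.7577
  Resolved, Chat: 578×147/1135 = 74.8599
  Resolved, Email: 578×391/1135 = 199.1172
  Resolved, Social: 578×407/1135 = 207.2652
  Unresolved, Phone: 557×190/1135 = 93.2423
  Unresolved, Chat: 557×147/1135 = 72.1401
  Unresolved, Email: 557×391/1135 = 191.8828
  Unresolved, Social: 557×407/1135 = 199.7348
Contributions (O − E)²/E:
  (100 − 96.7577)²/96.7577 = 0.1086
  (67 − 74.8599)²/74.8599 = 0.8252
  (216 − 199.1172)²/199.1172 = 1.4315
  (195 − 207.2652)²/207.2652 = 0.7258
  (90 − 93.2423)²/93.2423 = 0.1127
  (80 − 72.1401)²/72.1401 = 0.8564
  (175 − 191.8828)²/191.8828 = 1.4854
  (212 − 199.7348)²/199.7348 = 0.7532
χ² = 0.1086 + 0.8252 + 1.4315 + 0.7258 + 0.1127 + 0.8564 + 1.4854 + 0.7532 = 6.299

6.299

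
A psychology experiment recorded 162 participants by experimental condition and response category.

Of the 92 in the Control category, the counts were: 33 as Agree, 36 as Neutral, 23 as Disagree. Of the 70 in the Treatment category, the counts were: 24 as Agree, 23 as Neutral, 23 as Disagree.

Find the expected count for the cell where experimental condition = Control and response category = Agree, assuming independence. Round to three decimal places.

Row total (Control) = 92; column total (Agree) = 57; grand total N = 162.
Expected count = (row total × column total) / N = 92 × 57 / 162 = 32.370.

32.370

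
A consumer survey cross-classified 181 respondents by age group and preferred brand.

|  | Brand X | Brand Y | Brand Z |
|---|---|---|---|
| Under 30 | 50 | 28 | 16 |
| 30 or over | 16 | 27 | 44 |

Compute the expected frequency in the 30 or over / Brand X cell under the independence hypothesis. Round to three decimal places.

31.724

Row total (30 or over) = 87; column total (Brand X) = 66; grand total N = 181.
Expected count = (row total × column total) / N = 87 × 66 / 181 = 31.724.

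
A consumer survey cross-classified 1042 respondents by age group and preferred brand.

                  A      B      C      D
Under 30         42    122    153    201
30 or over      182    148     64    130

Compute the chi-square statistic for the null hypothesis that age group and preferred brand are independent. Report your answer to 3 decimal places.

Row totals: 518, 524. Column totals: 224, 270, 217, 331. Grand total N = 1042.
Expected counts (row total × column total / N):
  Under 30, A: 518×224/1042 = 111.3551
  Under 30, B: 518×270/1042 = 134.2226
  Under 30, C: 518×217/1042 = 107.8752
  Under 30, D: 518×331/1042 = 164.5470
  30 or over, A: 524×224/1042 = 112.6449
  30 or over, B: 524×270/1042 = 135.7774
  30 or over, C: 524×217/1042 = 109.1248
  30 or over, D: 524×331/1042 = 166.4530
Contributions (O − E)²/E:
  (42 − 111.3551)²/111.3551 = 43.1963
  (122 − 134.2226)²/134.2226 = 1.1130
  (153 − 107.8752)²/107.8752 = 18.8760
  (201 − 164.5470)²/164.5470 = 8.0756
  (182 − 112.6449)²/112.6449 = 42.7017
  (148 − 135.7774)²/135.7774 = 1.1003
  (64 − 109.1248)²/109.1248 = 18.6598
  (130 − 166.4530)²/166.4530 = 7.9832
χ² = 43.1963 + 1.1130 + 18.8760 + 8.0756 + 42.7017 + 1.1003 + 18.6598 + 7.9832 = 141.706

141.706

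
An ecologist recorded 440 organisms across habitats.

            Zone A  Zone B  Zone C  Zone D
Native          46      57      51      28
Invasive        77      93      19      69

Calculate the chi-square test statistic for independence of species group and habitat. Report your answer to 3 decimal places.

Row totals: 182, 258. Column totals: 123, 150, 70, 97. Grand total N = 440.
Expected counts (row total × column total / N):
  Native, Zone A: 182×123/440 = 50.8773
  Native, Zone B: 182×150/440 = 62.0455
  Native, Zone C: 182×70/440 = 28.9545
  Native, Zone D: 182×97/440 = 40.1227
  Invasive, Zone A: 258×123/440 = 72.1227
  Invasive, Zone B: 258×150/440 = 87.9545
  Invasive, Zone C: 258×70/440 = 41.0455
  Invasive, Zone D: 258×97/440 = 56.8773
Contributions (O − E)²/E:
  (46 − 50.8773)²/50.8773 = 0.4676
  (57 − 62.0455)²/62.0455 = 0.4103
  (51 − 28.9545)²/28.9545 = 16.7851
  (28 − 40.1227)²/40.1227 = 3.6628
  (77 − 72.1227)²/72.1227 = 0.3298
  (93 − 87.9545)²/87.9545 = 0.2894
  (19 − 41.0455)²/41.0455 = 11.8406
  (69 − 56.8773)²/56.8773 = 2.5838
χ² = 0.4676 + 0.4103 + 16.7851 + 3.6628 + 0.3298 + 0.2894 + 11.8406 + 2.5838 = 36.369

36.369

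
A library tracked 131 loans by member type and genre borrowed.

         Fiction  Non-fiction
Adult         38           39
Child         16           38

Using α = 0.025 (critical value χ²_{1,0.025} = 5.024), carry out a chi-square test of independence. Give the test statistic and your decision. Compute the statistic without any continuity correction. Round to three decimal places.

5.095; reject H₀

Row totals: 77, 54. Column totals: 54, 77. Grand total N = 131.
Expected counts (row total × column total / N):
  Adult, Fiction: 77×54/131 = 31.7405
  Adult, Non-fiction: 77×77/131 = 45.2595
  Child, Fiction: 54×54/131 = 22.2595
  Child, Non-fiction: 54×77/131 = 31.7405
Contributions (O − E)²/E:
  (38 − 31.7405)²/31.7405 = 1.2344
  (39 − 45.2595)²/45.2595 = 0.8657
  (16 − 22.2595)²/22.2595 = 1.7602
  (38 − 31.7405)²/31.7405 = 1.2344
χ² = 1.2344 + 0.8657 + 1.7602 + 1.2344 = 5.095
df = (2−1)(2−1) = 1. Since 5.095 > 5.024, reject the null hypothesis of independence at α = 0.025.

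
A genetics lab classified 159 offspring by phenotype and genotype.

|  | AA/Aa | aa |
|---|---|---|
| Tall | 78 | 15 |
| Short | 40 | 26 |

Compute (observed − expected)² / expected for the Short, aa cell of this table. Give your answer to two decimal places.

4.74

Row total (Short) = 66; column total (aa) = 41; N = 159.
Expected count E = 66 × 41 / 159 = 17.019.
Contribution = (O − E)²/E = (26 − 17.019)² / 17.019 = 4.74.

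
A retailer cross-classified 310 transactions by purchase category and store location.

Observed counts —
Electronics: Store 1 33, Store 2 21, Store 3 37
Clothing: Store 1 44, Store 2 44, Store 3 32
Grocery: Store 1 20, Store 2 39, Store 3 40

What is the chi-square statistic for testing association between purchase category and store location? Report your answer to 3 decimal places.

14.067

Row totals: 91, 120, 99. Column totals: 97, 104, 109. Grand total N = 310.
Expected counts (row total × column total / N):
  Electronics, Store 1: 91×97/310 = 28.4742
  Electronics, Store 2: 91×104/310 = 30.5290
  Electronics, Store 3: 91×109/310 = 31.9968
  Clothing, Store 1: 120×97/310 = 37.5484
  Clothing, Store 2: 120×104/310 = 40.2581
  Clothing, Store 3: 120×109/310 = 42.1935
  Grocery, Store 1: 99×97/310 = 30.9774
  Grocery, Store 2: 99×104/310 = 33.2129
  Grocery, Store 3: 99×109/310 = 34.8097
Contributions (O − E)²/E:
  (33 − 28.4742)²/28.4742 = 0.7193
  (21 − 30.5290)²/30.5290 = 2.9743
  (37 − 31.9968)²/31.9968 = 0.7823
  (44 − 37.5484)²/37.5484 = 1.1085
  (44 − 40.2581)²/40.2581 = 0.3478
  (32 − 42.1935)²/42.1935 = 2.4626
  (20 − 30.9774)²/30.9774 = 3.8900
  (39 − 33.2129)²/33.2129 = 1.0084
  (40 − 34.8097)²/34.8097 = 0.7739
χ² = 0.7193 + 2.9743 + 0.7823 + 1.1085 + 0.3478 + 2.4626 + 3.8900 + 1.0084 + 0.7739 = 14.067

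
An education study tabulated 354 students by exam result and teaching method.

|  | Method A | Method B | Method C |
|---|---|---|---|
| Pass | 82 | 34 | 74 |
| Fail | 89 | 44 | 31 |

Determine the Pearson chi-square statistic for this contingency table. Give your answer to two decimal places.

17.36

Row totals: 190, 164. Column totals: 171, 78, 105. Grand total N = 354.
Expected counts (row total × column total / N):
  Pass, Method A: 190×171/354 = 91.780
  Pass, Method B: 190×78/354 = 41.864
  Pass, Method C: 190×105/354 = 56.356
  Fail, Method A: 164×171/354 = 79.220
  Fail, Method B: 164×78/354 = 36.136
  Fail, Method C: 164×105/354 = 48.644
Contributions (O − E)²/E:
  (82 − 91.780)²/91.780 = 1.0421
  (34 − 41.864)²/41.864 = 1.4772
  (74 − 56.356)²/56.356 = 5.5240
  (89 − 79.220)²/79.220 = 1.2074
  (44 − 36.136)²/36.136 = 1.7114
  (31 − 48.644)²/48.644 = 6.3998
χ² = 1.0421 + 1.4772 + 5.5240 + 1.2074 + 1.7114 + 6.3998 = 17.36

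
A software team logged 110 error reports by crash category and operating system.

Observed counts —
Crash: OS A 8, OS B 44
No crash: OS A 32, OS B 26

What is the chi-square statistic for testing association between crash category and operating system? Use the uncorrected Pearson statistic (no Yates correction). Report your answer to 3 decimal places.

18.757

Row totals: 52, 58. Column totals: 40, 70. Grand total N = 110.
Expected counts (row total × column total / N):
  Crash, OS A: 52×40/110 = 18.9091
  Crash, OS B: 52×70/110 = 33.0909
  No crash, OS A: 58×40/110 = 21.0909
  No crash, OS B: 58×70/110 = 36.9091
Contributions (O − E)²/E:
  (8 − 18.9091)²/18.9091 = 6.2937
  (44 − 33.0909)²/33.0909 = 3.5964
  (32 − 21.0909)²/21.0909 = 5.6426
  (26 − 36.9091)²/36.9091 = 3.2244
χ² = 6.2937 + 3.5964 + 5.6426 + 3.2244 = 18.757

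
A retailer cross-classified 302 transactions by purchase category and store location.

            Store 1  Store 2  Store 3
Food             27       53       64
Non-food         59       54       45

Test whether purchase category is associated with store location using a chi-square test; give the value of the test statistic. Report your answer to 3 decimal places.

Row totals: 144, 158. Column totals: 86, 107, 109. Grand total N = 302.
Expected counts (row total × column total / N):
  Food, Store 1: 144×86/302 = 41.0066
  Food, Store 2: 144×107/302 = 51.0199
  Food, Store 3: 144×109/302 = 51.9735
  Non-food, Store 1: 158×86/302 = 44.9934
  Non-food, Store 2: 158×107/302 = 55.9801
  Non-food, Store 3: 158×109/302 = 57.0265
Contributions (O − E)²/E:
  (27 − 41.0066)²/41.0066 = 4.7842
  (53 − 51.0199)²/51.0199 = 0.0768
  (64 − 51.9735)²/51.9735 = 2.7829
  (59 − 44.9934)²/44.9934 = 4.3603
  (54 − 55.9801)²/55.9801 = 0.0700
  (45 − 57.0265)²/57.0265 = 2.5363
χ² = 4.7842 + 0.0768 + 2.7829 + 4.3603 + 0.0700 + 2.5363 = 14.611

14.611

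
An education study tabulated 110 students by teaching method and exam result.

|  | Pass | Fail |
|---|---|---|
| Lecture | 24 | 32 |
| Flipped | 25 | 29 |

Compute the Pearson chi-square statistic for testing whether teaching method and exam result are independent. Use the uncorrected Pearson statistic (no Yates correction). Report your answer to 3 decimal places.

0.132

Row totals: 56, 54. Column totals: 49, 61. Grand total N = 110.
Expected counts (row total × column total / N):
  Lecture, Pass: 56×49/110 = 24.9455
  Lecture, Fail: 56×61/110 = 31.0545
  Flipped, Pass: 54×49/110 = 24.0545
  Flipped, Fail: 54×61/110 = 29.9455
Contributions (O − E)²/E:
  (24 − 24.9455)²/24.9455 = 0.0358
  (32 − 31.0545)²/31.0545 = 0.0288
  (25 − 24.0545)²/24.0545 = 0.0372
  (29 − 29.9455)²/29.9455 = 0.0299
χ² = 0.0358 + 0.0288 + 0.0372 + 0.0299 = 0.132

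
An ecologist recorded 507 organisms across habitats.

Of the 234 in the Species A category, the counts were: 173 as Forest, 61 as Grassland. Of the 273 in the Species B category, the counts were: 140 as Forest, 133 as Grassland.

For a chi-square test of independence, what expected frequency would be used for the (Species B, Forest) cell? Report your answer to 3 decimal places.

Row total (Species B) = 273; column total (Forest) = 313; grand total N = 507.
Expected count = (row total × column total) / N = 273 × 313 / 507 = 168.538.

168.538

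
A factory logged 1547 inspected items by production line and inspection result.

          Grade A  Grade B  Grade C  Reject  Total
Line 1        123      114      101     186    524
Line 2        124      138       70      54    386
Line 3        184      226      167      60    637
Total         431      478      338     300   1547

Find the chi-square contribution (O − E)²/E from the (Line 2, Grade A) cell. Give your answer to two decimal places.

Row total (Line 2) = 386; column total (Grade A) = 431; N = 1547.
Expected count E = 386 × 431 / 1547 = 107.5410.
Contribution = (O − E)²/E = (124 − 107.5410)² / 107.5410 = 2.52.

2.52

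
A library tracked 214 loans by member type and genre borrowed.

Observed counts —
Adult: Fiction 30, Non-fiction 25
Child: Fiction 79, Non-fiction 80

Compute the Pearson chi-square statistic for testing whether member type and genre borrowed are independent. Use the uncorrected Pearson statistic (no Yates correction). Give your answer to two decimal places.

Row totals: 55, 159. Column totals: 109, 105. Grand total N = 214.
Expected counts (row total × column total / N):
  Adult, Fiction: 55×109/214 = 28.014
  Adult, Non-fiction: 55×105/214 = 26.986
  Child, Fiction: 159×109/214 = 80.986
  Child, Non-fiction: 159×105/214 = 78.014
Contributions (O − E)²/E:
  (30 − 28.014)²/28.014 = 0.1408
  (25 − 26.986)²/26.986 = 0.1462
  (79 − 80.986)²/80.986 = 0.0487
  (80 − 78.014)²/78.014 = 0.0506
χ² = 0.1408 + 0.1462 + 0.0487 + 0.0506 = 0.39

0.39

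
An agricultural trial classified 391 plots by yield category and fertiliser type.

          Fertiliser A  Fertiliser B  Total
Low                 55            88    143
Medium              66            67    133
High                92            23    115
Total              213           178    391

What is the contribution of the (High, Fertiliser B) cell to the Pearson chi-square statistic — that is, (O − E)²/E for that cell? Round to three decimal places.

Row total (High) = 115; column total (Fertiliser B) = 178; N = 391.
Expected count E = 115 × 178 / 391 = 52.3529.
Contribution = (O − E)²/E = (23 − 52.3529)² / 52.3529 = 16.457.

16.457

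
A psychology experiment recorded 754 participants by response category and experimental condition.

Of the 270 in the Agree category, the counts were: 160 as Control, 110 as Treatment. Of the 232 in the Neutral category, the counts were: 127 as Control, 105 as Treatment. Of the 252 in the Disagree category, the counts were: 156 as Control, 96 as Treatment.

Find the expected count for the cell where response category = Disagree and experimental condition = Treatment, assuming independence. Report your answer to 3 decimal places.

Row total (Disagree) = 252; column total (Treatment) = 311; grand total N = 754.
Expected count = (row total × column total) / N = 252 × 311 / 754 = 103.942.

103.942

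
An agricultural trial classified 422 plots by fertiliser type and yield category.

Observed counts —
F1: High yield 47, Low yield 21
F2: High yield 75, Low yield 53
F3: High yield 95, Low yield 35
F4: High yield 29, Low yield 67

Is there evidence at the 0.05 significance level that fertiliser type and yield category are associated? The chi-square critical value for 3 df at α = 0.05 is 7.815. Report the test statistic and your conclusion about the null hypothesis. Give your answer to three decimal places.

46.114; reject H₀

Row totals: 68, 128, 130, 96. Column totals: 246, 176. Grand total N = 422.
Expected counts (row total × column total / N):
  F1, High yield: 68×246/422 = 39.6398
  F1, Low yield: 68×176/422 = 28.3602
  F2, High yield: 128×246/422 = 74.6161
  F2, Low yield: 128×176/422 = 53.3839
  F3, High yield: 130×246/422 = 75.7820
  F3, Low yield: 130×176/422 = 54.2180
  F4, High yield: 96×246/422 = 55.9621
  F4, Low yield: 96×176/422 = 40.0379
Contributions (O − E)²/E:
  (47 − 39.6398)²/39.6398 = 1.3666
  (21 − 28.3602)²/28.3602 = 1.9102
  (75 − 74.6161)²/74.6161 = 0.0020
  (53 − 53.3839)²/53.3839 = 0.0028
  (95 − 75.7820)²/75.7820 = 4.8736
  (35 − 54.2180)²/54.2180 = 6.8120
  (29 − 55.9621)²/55.9621 = 12.9901
  (67 − 40.0379)²/40.0379 = 18.1567
χ² = 1.3666 + 1.9102 + 0.0020 + 0.0028 + 4.8736 + 6.8120 + 12.9901 + 18.1567 = 46.114
df = (4−1)(2−1) = 3. Since 46.114 > 7.815, reject the null hypothesis of independence at α = 0.05.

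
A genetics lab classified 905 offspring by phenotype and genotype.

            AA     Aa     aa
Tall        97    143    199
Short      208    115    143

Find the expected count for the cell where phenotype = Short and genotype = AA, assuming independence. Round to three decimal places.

Row total (Short) = 466; column total (AA) = 305; grand total N = 905.
Expected count = (row total × column total) / N = 466 × 305 / 905 = 157.050.

157.050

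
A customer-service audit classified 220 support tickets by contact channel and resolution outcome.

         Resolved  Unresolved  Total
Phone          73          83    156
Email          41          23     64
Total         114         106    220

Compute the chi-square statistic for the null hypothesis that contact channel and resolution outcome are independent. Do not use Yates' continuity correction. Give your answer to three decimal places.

Grand total N = 220.
Expected counts (row total × column total / N):
  Phone, Resolved: 156×114/220 = 80.8364
  Phone, Unresolved: 156×106/220 = 75.1636
  Email, Resolved: 64×114/220 = 33.1636
  Email, Unresolved: 64×106/220 = 30.8364
Contributions (O − E)²/E:
  (73 − 80.8364)²/80.8364 = 0.7597
  (83 − 75.1636)²/75.1636 = 0.8170
  (41 − 33.1636)²/33.1636 = 1.8517
  (23 − 30.8364)²/30.8364 = 1.9915
χ² = 0.7597 + 0.8170 + 1.8517 + 1.9915 = 5.420

5.420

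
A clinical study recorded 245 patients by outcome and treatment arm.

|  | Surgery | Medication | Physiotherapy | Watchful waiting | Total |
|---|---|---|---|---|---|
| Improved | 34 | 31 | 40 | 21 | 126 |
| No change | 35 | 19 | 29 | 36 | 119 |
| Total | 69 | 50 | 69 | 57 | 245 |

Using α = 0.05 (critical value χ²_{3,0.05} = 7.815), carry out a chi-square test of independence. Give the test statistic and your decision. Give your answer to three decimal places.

8.402; reject H₀

Grand total N = 245.
Expected counts (row total × column total / N):
  Improved, Surgery: 126×69/245 = 35.48571
  Improved, Medication: 126×50/245 = 25.71429
  Improved, Physiotherapy: 126×69/245 = 35.48571
  Improved, Watchful waiting: 126×57/245 = 29.31429
  No change, Surgery: 119×69/245 = 33.51429
  No change, Medication: 119×50/245 = 24.28571
  No change, Physiotherapy: 119×69/245 = 33.51429
  No change, Watchful waiting: 119×57/245 = 27.68571
Contributions (O − E)²/E:
  (34 − 35.48571)²/35.48571 = 0.0622
  (31 − 25.71429)²/25.71429 = 1.0865
  (40 − 35.48571)²/35.48571 = 0.5743
  (21 − 29.31429)²/29.31429 = 2.3581
  (35 − 33.51429)²/33.51429 = 0.0659
  (19 − 24.28571)²/24.28571 = 1.1504
  (29 − 33.51429)²/33.51429 = 0.6081
  (36 − 27.68571)²/27.68571 = 2.4969
χ² = 0.0622 + 1.0865 + 0.5743 + 2.3581 + 0.0659 + 1.1504 + 0.6081 + 2.4969 = 8.402
df = (2−1)(4−1) = 3. Since 8.402 > 7.815, reject the null hypothesis of independence at α = 0.05.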